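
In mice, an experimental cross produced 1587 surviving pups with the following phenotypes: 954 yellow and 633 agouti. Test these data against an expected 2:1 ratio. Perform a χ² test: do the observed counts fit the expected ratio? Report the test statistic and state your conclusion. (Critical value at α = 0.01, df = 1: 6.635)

30.669; not consistent

Total ratio parts = 3. Expected numbers out of 1587:
  yellow: 1587 × 2/3 = 1058
  agouti: 1587 × 1/3 = 529
χ² = Σ (O − E)² / E
  yellow: (954 − 1058)² / 1058 = 10.2231
  agouti: (633 − 529)² / 529 = 20.4461
χ² = 10.2231 + 20.4461 = 30.6692 ≈ 30.669
Degrees of freedom = 2 − 1 = 1; critical value at α = 0.01 is 6.635.
Since 30.669 > 6.635, we reject the null hypothesis — the data do not fit the 2:1 ratio.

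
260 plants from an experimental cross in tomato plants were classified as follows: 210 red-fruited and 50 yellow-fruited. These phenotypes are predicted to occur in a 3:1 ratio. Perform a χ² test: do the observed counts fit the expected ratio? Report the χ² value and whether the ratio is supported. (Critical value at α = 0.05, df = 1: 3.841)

4.615; not consistent

Total ratio parts = 4. Expected numbers out of 260:
  red-fruited: 260 × 3/4 = 195
  yellow-fruited: 260 × 1/4 = 65
χ² = Σ (O − E)² / E
  red-fruited: (210 − 195)² / 195 = 1.1538
  yellow-fruited: (50 − 65)² / 65 = 3.4615
χ² = 1.1538 + 3.4615 = 4.6153 ≈ 4.615
Degrees of freedom = 2 − 1 = 1; critical value at α = 0.05 is 3.841.
Since 4.615 > 3.841, we reject the null hypothesis — the data do not fit the 3:1 ratio.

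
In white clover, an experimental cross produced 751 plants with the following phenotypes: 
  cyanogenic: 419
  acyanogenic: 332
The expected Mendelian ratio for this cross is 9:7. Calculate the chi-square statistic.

0.064

Under the 9:7 hypothesis (Σ ratio = 16, N = 751):
  cyanogenic: 751 × 9/16 = 422.4375
  acyanogenic: 751 × 7/16 = 328.5625
χ² = Σ (O − E)² / E
  cyanogenic: (419 − 422.4375)² / 422.4375 = 0.0280
  acyanogenic: (332 − 328.5625)² / 328.5625 = 0.0360
χ² = 0.0280 + 0.0360 = 0.064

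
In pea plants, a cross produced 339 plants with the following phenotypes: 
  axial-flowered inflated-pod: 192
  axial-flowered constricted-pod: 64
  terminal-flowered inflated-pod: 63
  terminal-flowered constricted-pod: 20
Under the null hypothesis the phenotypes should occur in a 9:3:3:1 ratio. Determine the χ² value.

0.084

The 9:3:3:1 ratio has 16 parts, so with N = 339 the expected counts are:
  axial-flowered inflated-pod: 339 × 9/16 = 190.6875
  axial-flowered constricted-pod: 339 × 3/16 = 63.5625
  terminal-flowered inflated-pod: 339 × 3/16 = 63.5625
  terminal-flowered constricted-pod: 339 × 1/16 = 21.1875
χ² = Σ (O − E)² / E
  axial-flowered inflated-pod: (192 − 190.6875)² / 190.6875 = 0.0090
  axial-flowered constricted-pod: (64 − 63.5625)² / 63.5625 = 0.0030
  terminal-flowered inflated-pod: (63 − 63.5625)² / 63.5625 = 0.0050
  terminal-flowered constricted-pod: (20 − 21.1875)² / 21.1875 = 0.0666
χ² = 0.0090 + 0.0030 + 0.0050 + 0.0666 = 0.0836 ≈ 0.084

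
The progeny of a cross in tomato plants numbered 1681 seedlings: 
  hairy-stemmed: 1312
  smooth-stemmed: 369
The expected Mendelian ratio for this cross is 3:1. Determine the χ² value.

8.333

The 3:1 ratio has 4 parts, so with N = 1681 the expected counts are:
  hairy-stemmed: 1681 × 3/4 = 1260.75
  smooth-stemmed: 1681 × 1/4 = 420.25
χ² = Σ (O − E)² / E
  hairy-stemmed: (1312 − 1260.75)² / 1260.75 = 2.0833
  smooth-stemmed: (369 − 420.25)² / 420.25 = 6.2500
χ² = 2.0833 + 6.2500 = 8.3333 ≈ 8.333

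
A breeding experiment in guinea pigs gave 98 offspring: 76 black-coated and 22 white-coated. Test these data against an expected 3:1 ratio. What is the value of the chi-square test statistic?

0.340

Total ratio parts = 4. Expected numbers out of 98:
  black-coated: 98 × 3/4 = 73.5
  white-coated: 98 × 1/4 = 24.5
χ² = Σ (O − E)² / E
  black-coated: (76 − 73.5)² / 73.5 = 0.0850
  white-coated: (22 − 24.5)² / 24.5 = 0.2551
χ² = 0.0850 + 0.2551 = 0.3401 ≈ 0.340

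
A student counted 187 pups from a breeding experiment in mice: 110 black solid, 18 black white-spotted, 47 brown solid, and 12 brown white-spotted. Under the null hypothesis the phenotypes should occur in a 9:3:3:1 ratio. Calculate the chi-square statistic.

12.596

Expected counts for N = 187 under a 9:3:3:1 ratio (total parts = 16):
  black solid: 187 × 9/16 = 105.1875
  black white-spotted: 187 × 3/16 = 35.0625
  brown solid: 187 × 3/16 = 35.0625
  brown white-spotted: 187 × 1/16 = 11.6875
χ² = Σ (O − E)² / E
  black solid: (110 − 105.1875)² / 105.1875 = 0.2202
  black white-spotted: (18 − 35.0625)² / 35.0625 = 8.3031
  brown solid: (47 − 35.0625)² / 35.0625 = 4.0643
  brown white-spotted: (12 − 11.6875)² / 11.6875 = 0.0084
χ² = 0.2202 + 8.3031 + 4.0643 + 0.0084 = 12.596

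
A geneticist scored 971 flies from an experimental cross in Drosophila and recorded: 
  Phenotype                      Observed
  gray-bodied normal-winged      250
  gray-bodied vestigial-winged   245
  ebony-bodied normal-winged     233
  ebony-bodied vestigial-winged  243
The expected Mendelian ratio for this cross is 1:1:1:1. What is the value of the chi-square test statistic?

The 1:1:1:1 ratio has 4 parts, so with N = 971 the expected counts are:
  gray-bodied normal-winged: 971 × 1/4 = 242.75
  gray-bodied vestigial-winged: 971 × 1/4 = 242.75
  ebony-bodied normal-winged: 971 × 1/4 = 242.75
  ebony-bodied vestigial-winged: 971 × 1/4 = 242.75
χ² = Σ (O − E)² / E
  gray-bodied normal-winged: (250 − 242.75)² / 242.75 = 0.2165
  gray-bodied vestigial-winged: (245 − 242.75)² / 242.75 = 0.0209
  ebony-bodied normal-winged: (233 − 242.75)² / 242.75 = 0.3916
  ebony-bodied vestigial-winged: (243 − 242.75)² / 242.75 = 0.0003
χ² = 0.2165 + 0.0209 + 0.3916 + 0.0003 = 0.6293 ≈ 0.629

0.629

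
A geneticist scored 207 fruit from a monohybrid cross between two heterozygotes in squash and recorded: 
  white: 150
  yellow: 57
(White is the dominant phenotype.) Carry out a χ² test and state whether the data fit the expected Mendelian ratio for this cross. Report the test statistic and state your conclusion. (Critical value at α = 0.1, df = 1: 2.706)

0.710; consistent

For a monohybrid cross between heterozygotes with complete dominance, the expected phenotypic ratio is 3:1.
The 3:1 ratio has 4 parts, so with N = 207 the expected counts are:
  white: 207 × 3/4 = 155.25
  yellow: 207 × 1/4 = 51.75
χ² = Σ (O − E)² / E
  white: (150 − 155.25)² / 155.25 = 0.1775
  yellow: (57 − 51.75)² / 51.75 = 0.5326
χ² = 0.1775 + 0.5326 = 0.7101 ≈ 0.710
Degrees of freedom = 2 − 1 = 1; critical value at α = 0.1 is 2.706.
Since 0.710 < 2.706, we fail to reject the null hypothesis — the data are consistent with the 3:1 ratio.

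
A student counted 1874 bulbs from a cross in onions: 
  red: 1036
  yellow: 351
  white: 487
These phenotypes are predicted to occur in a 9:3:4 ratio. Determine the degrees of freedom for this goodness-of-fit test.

2

A goodness-of-fit test with 3 phenotype classes has df = 3 − 1 = 2.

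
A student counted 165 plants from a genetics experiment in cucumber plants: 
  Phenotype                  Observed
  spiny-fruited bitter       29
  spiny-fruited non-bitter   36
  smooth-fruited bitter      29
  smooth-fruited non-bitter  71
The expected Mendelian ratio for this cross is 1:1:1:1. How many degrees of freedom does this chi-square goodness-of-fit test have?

3

A goodness-of-fit test with 4 phenotype classes has df = 4 − 1 = 3.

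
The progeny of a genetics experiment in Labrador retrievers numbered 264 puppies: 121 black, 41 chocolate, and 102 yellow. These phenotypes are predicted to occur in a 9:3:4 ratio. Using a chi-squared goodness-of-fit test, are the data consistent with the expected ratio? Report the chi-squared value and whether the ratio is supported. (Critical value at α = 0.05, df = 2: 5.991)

26.189; not consistent

Expected counts for N = 264 under a 9:3:4 ratio (total parts = 16):
  black: 264 × 9/16 = 148.5
  chocolate: 264 × 3/16 = 49.5
  yellow: 264 × 4/16 = 66
χ² = Σ (O − E)² / E
  black: (121 − 148.5)² / 148.5 = 5.0926
  chocolate: (41 − 49.5)² / 49.5 = 1.4596
  yellow: (102 − 66)² / 66 = 19.6364
χ² = 5.0926 + 1.4596 + 19.6364 = 26.1886 ≈ 26.189
Degrees of freedom = 3 − 1 = 2; critical value at α = 0.05 is 5.991.
Since 26.189 > 5.991, we reject the null hypothesis — the data do not fit the 9:3:4 ratio.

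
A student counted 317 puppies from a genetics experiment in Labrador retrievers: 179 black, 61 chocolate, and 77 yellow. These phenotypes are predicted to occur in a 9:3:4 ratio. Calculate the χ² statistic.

0.108

Total ratio parts = 16. Expected numbers out of 317:
  black: 317 × 9/16 = 178.3125
  chocolate: 317 × 3/16 = 59.4375
  yellow: 317 × 4/16 = 79.25
χ² = Σ (O − E)² / E
  black: (179 − 178.3125)² / 178.3125 = 0.0027
  chocolate: (61 − 59.4375)² / 59.4375 = 0.0411
  yellow: (77 − 79.25)² / 79.25 = 0.0639
χ² = 0.0027 + 0.0411 + 0.0639 = 0.1077 ≈ 0.108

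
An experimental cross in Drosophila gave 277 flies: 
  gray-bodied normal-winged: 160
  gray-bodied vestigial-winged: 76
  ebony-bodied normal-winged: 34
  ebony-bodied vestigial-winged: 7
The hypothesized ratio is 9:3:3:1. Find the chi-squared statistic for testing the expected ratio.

Total ratio parts = 16. Expected numbers out of 277:
  gray-bodied normal-winged: 277 × 9/16 = 155.8125
  gray-bodied vestigial-winged: 277 × 3/16 = 51.9375
  ebony-bodied normal-winged: 277 × 3/16 = 51.9375
  ebony-bodied vestigial-winged: 277 × 1/16 = 17.3125
χ² = Σ (O − E)² / E
  gray-bodied normal-winged: (160 − 155.8125)² / 155.8125 = 0.1125
  gray-bodied vestigial-winged: (76 − 51.9375)² / 51.9375 = 11.1481
  ebony-bodied normal-winged: (34 − 51.9375)² / 51.9375 = 6.1950
  ebony-bodied vestigial-winged: (7 − 17.3125)² / 17.3125 = 6.1428
χ² = 0.1125 + 11.1481 + 6.1950 + 6.1428 = 23.5984 ≈ 23.598

23.598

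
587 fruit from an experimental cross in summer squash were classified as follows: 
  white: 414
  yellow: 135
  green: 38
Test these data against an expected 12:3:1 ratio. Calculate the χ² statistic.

7.262

Expected counts for N = 587 under a 12:3:1 ratio (total parts = 16):
  white: 587 × 12/16 = 440.25
  yellow: 587 × 3/16 = 110.0625
  green: 587 × 1/16 = 36.6875
χ² = Σ (O − E)² / E
  white: (414 − 440.25)² / 440.25 = 1.5652
  yellow: (135 − 110.0625)² / 110.0625 = 5.6502
  green: (38 − 36.6875)² / 36.6875 = 0.0470
χ² = 1.5652 + 5.6502 + 0.0470 = 7.2624 ≈ 7.262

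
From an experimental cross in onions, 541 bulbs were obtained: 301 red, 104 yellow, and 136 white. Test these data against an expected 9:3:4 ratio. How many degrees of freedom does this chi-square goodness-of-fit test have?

2

A goodness-of-fit test with 3 phenotype classes has df = 3 − 1 = 2.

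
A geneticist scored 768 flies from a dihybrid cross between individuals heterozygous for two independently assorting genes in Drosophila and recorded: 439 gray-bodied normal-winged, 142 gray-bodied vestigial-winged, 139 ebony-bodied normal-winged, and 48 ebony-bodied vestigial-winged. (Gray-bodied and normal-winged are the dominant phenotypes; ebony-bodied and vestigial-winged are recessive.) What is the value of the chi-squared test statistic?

A dihybrid F₂ with independent assortment and complete dominance at both loci gives a 9:3:3:1 phenotypic ratio.
Expected counts for N = 768 under a 9:3:3:1 ratio (total parts = 16):
  gray-bodied normal-winged: 768 × 9/16 = 432
  gray-bodied vestigial-winged: 768 × 3/16 = 144
  ebony-bodied normal-winged: 768 × 3/16 = 144
  ebony-bodied vestigial-winged: 768 × 1/16 = 48
χ² = Σ (O − E)² / E
  gray-bodied normal-winged: (439 − 432)² / 432 = 0.1134
  gray-bodied vestigial-winged: (142 − 144)² / 144 = 0.0278
  ebony-bodied normal-winged: (139 − 144)² / 144 = 0.1736
  ebony-bodied vestigial-winged: (48 − 48)² / 48 = 0.0000
χ² = 0.1134 + 0.0278 + 0.1736 + 0.0000 = 0.3148 ≈ 0.315

0.315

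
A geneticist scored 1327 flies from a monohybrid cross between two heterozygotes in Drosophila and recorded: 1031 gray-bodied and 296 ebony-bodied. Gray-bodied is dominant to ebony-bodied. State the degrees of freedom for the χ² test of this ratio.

For a monohybrid cross between heterozygotes with complete dominance, the expected phenotypic ratio is 3:1.
A goodness-of-fit test with 2 phenotype classes has df = 2 − 1 = 1.

1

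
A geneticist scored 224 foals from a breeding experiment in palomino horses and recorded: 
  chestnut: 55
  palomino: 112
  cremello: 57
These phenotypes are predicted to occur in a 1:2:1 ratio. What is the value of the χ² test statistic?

0.036

Under the 1:2:1 hypothesis (Σ ratio = 4, N = 224):
  chestnut: 224 × 1/4 = 56
  palomino: 224 × 2/4 = 112
  cremello: 224 × 1/4 = 56
χ² = Σ (O − E)² / E
  chestnut: (55 − 56)² / 56 = 0.0179
  palomino: (112 − 112)² / 112 = 0.0000
  cremello: (57 − 56)² / 56 = 0.0179
χ² = 0.0179 + 0.0000 + 0.0179 = 0.0358 ≈ 0.036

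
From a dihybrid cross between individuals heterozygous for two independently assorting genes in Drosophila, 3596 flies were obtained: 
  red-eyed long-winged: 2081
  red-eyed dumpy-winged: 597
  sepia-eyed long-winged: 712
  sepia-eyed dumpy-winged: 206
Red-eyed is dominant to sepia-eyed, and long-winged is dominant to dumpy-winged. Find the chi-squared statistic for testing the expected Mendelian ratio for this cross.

A dihybrid F₂ with independent assortment and complete dominance at both loci gives a 9:3:3:1 phenotypic ratio.
Total ratio parts = 16. Expected numbers out of 3596:
  red-eyed long-winged: 3596 × 9/16 = 2022.75
  red-eyed dumpy-winged: 3596 × 3/16 = 674.25
  sepia-eyed long-winged: 3596 × 3/16 = 674.25
  sepia-eyed dumpy-winged: 3596 × 1/16 = 224.75
χ² = Σ (O − E)² / E
  red-eyed long-winged: (2081 − 2022.75)² / 2022.75 = 1.6775
  red-eyed dumpy-winged: (597 − 674.25)² / 674.25 = 8.8507
  sepia-eyed long-winged: (712 − 674.25)² / 674.25 = 2.1136
  sepia-eyed dumpy-winged: (206 − 224.75)² / 224.75 = 1.5642
χ² = 1.6775 + 8.8507 + 2.1136 + 1.5642 = 14.206

14.206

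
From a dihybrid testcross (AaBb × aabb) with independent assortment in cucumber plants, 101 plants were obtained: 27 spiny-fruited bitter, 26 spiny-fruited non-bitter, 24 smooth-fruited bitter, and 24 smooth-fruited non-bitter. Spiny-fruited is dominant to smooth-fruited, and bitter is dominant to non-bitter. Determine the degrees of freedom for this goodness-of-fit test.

3

A dihybrid testcross with independent assortment gives a 1:1:1:1 ratio.
A goodness-of-fit test with 4 phenotype classes has df = 4 − 1 = 3.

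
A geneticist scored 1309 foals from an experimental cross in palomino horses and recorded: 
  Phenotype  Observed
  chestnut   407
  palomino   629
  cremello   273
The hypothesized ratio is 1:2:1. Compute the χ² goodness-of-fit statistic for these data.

29.422

The 1:2:1 ratio has 4 parts, so with N = 1309 the expected counts are:
  chestnut: 1309 × 1/4 = 327.25
  palomino: 1309 × 2/4 = 654.5
  cremello: 1309 × 1/4 = 327.25
χ² = Σ (O − E)² / E
  chestnut: (407 − 327.25)² / 327.25 = 19.4349
  palomino: (629 − 654.5)² / 654.5 = 0.9935
  cremello: (273 − 327.25)² / 327.25 = 8.9933
χ² = 19.4349 + 0.9935 + 8.9933 = 29.4217 ≈ 29.422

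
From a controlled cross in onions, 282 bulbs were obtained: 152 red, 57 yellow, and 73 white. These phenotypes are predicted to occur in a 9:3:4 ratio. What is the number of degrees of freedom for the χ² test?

A goodness-of-fit test with 3 phenotype classes has df = 3 − 1 = 2.

2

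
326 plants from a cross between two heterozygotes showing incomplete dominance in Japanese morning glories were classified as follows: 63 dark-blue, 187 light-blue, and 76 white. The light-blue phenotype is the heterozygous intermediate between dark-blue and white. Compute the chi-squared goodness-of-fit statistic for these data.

With incomplete dominance, a heterozygote × heterozygote cross gives a 1:2:1 phenotypic ratio.
Expected counts for N = 326 under a 1:2:1 ratio (total parts = 4):
  dark-blue: 326 × 1/4 = 81.5
  light-blue: 326 × 2/4 = 163
  white: 326 × 1/4 = 81.5
χ² = Σ (O − E)² / E
  dark-blue: (63 − 81.5)² / 81.5 = 4.1994
  light-blue: (187 − 163)² / 163 = 3.5337
  white: (76 − 81.5)² / 81.5 = 0.3712
χ² = 4.1994 + 3.5337 + 0.3712 = 8.1043 ≈ 8.104

8.104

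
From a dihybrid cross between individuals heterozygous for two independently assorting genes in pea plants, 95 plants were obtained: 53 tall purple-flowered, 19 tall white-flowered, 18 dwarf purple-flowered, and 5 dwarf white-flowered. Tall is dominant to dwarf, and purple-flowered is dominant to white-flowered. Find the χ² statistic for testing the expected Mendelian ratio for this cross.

A dihybrid F₂ with independent assortment and complete dominance at both loci gives a 9:3:3:1 phenotypic ratio.
Expected counts for N = 95 under a 9:3:3:1 ratio (total parts = 16):
  tall purple-flowered: 95 × 9/16 = 53.4375
  tall white-flowered: 95 × 3/16 = 17.8125
  dwarf purple-flowered: 95 × 3/16 = 17.8125
  dwarf white-flowered: 95 × 1/16 = 5.9375
χ² = Σ (O − E)² / E
  tall purple-flowered: (53 − 53.4375)² / 53.4375 = 0.0036
  tall white-flowered: (19 − 17.8125)² / 17.8125 = 0.0792
  dwarf purple-flowered: (18 − 17.8125)² / 17.8125 = 0.0020
  dwarf white-flowered: (5 − 5.9375)² / 5.9375 = 0.1480
χ² = 0.0036 + 0.0792 + 0.0020 + 0.1480 = 0.2328 ≈ 0.233

0.233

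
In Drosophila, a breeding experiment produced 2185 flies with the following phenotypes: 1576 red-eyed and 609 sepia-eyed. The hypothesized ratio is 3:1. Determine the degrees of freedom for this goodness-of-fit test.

1

A goodness-of-fit test with 2 phenotype classes has df = 2 − 1 = 1.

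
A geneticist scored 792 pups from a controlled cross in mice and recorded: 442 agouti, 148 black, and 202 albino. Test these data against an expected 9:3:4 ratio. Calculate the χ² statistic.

Total ratio parts = 16. Expected numbers out of 792:
  agouti: 792 × 9/16 = 445.5
  black: 792 × 3/16 = 148.5
  albino: 792 × 4/16 = 198
χ² = Σ (O − E)² / E
  agouti: (442 − 445.5)² / 445.5 = 0.0275
  black: (148 − 148.5)² / 148.5 = 0.0017
  albino: (202 − 198)² / 198 = 0.0808
χ² = 0.0275 + 0.0017 + 0.0808 = 0.110

0.110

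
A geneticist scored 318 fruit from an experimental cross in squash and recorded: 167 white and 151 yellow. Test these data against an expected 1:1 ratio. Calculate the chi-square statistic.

0.805

Total ratio parts = 2. Expected numbers out of 318:
  white: 318 × 1/2 = 159
  yellow: 318 × 1/2 = 159
χ² = Σ (O − E)² / E
  white: (167 − 159)² / 159 = 0.4025
  yellow: (151 − 159)² / 159 = 0.4025
χ² = 0.4025 + 0.4025 = 0.805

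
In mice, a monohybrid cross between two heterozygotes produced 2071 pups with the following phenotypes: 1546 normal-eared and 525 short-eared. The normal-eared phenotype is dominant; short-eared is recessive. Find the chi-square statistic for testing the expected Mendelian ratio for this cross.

For a monohybrid cross between heterozygotes with complete dominance, the expected phenotypic ratio is 3:1.
Under the 3:1 hypothesis (Σ ratio = 4, N = 2071):
  normal-eared: 2071 × 3/4 = 1553.25
  short-eared: 2071 × 1/4 = 517.75
χ² = Σ (O − E)² / E
  normal-eared: (1546 − 1553.25)² / 1553.25 = 0.0338
  short-eared: (525 − 517.75)² / 517.75 = 0.1015
χ² = 0.0338 + 0.1015 = 0.1353 ≈ 0.135

0.135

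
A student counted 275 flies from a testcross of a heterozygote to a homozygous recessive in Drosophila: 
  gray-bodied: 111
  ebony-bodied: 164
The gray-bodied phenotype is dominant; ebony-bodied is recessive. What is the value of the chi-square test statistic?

10.215

A testcross of a heterozygote (Aa × aa) gives a 1:1 phenotypic ratio.
Expected counts for N = 275 under a 1:1 ratio (total parts = 2):
  gray-bodied: 275 × 1/2 = 137.5
  ebony-bodied: 275 × 1/2 = 137.5
χ² = Σ (O − E)² / E
  gray-bodied: (111 − 137.5)² / 137.5 = 5.1073
  ebony-bodied: (164 − 137.5)² / 137.5 = 5.1073
χ² = 5.1073 + 5.1073 = 10.2146 ≈ 10.215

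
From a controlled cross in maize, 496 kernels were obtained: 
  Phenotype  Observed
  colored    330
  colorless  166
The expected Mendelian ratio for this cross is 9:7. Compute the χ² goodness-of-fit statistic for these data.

21.309

Total ratio parts = 16. Expected numbers out of 496:
  colored: 496 × 9/16 = 279
  colorless: 496 × 7/16 = 217
χ² = Σ (O − E)² / E
  colored: (330 − 279)² / 279 = 9.3226
  colorless: (166 − 217)² / 217 = 11.9862
χ² = 9.3226 + 11.9862 = 21.3088 ≈ 21.309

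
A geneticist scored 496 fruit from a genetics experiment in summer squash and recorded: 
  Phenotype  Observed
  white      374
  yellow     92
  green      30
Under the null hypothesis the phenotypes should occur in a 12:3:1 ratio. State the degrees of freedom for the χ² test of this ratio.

2

A goodness-of-fit test with 3 phenotype classes has df = 3 − 1 = 2.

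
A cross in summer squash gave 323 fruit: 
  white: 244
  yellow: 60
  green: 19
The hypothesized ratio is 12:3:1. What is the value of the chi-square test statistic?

0.088

Under the 12:3:1 hypothesis (Σ ratio = 16, N = 323):
  white: 323 × 12/16 = 242.25
  yellow: 323 × 3/16 = 60.5625
  green: 323 × 1/16 = 20.1875
χ² = Σ (O − E)² / E
  white: (244 − 242.25)² / 242.25 = 0.0126
  yellow: (60 − 60.5625)² / 60.5625 = 0.0052
  green: (19 − 20.1875)² / 20.1875 = 0.0699
χ² = 0.0126 + 0.0052 + 0.0699 = 0.0877 ≈ 0.088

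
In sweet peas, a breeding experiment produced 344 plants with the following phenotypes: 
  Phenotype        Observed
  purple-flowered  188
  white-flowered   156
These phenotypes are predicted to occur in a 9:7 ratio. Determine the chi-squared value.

0.357

The 9:7 ratio has 16 parts, so with N = 344 the expected counts are:
  purple-flowered: 344 × 9/16 = 193.5
  white-flowered: 344 × 7/16 = 150.5
χ² = Σ (O − E)² / E
  purple-flowered: (188 − 193.5)² / 193.5 = 0.1563
  white-flowered: (156 − 150.5)² / 150.5 = 0.2010
χ² = 0.1563 + 0.2010 = 0.3573 ≈ 0.357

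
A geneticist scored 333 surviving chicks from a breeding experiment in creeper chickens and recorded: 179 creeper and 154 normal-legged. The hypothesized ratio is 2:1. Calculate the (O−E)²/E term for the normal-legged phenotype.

16.658

The 2:1 ratio has 3 parts, so with N = 333 the expected counts are:
  creeper: 333 × 2/3 = 222
  normal-legged: 333 × 1/3 = 111
Contribution of normal-legged: (154 − 111)² / 111 = 16.6577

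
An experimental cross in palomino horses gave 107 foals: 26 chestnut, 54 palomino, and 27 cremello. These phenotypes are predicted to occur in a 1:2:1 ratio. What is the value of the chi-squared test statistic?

The 1:2:1 ratio has 4 parts, so with N = 107 the expected counts are:
  chestnut: 107 × 1/4 = 26.75
  palomino: 107 × 2/4 = 53.5
  cremello: 107 × 1/4 = 26.75
χ² = Σ (O − E)² / E
  chestnut: (26 − 26.75)² / 26.75 = 0.0210
  palomino: (54 − 53.5)² / 53.5 = 0.0047
  cremello: (27 − 26.75)² / 26.75 = 0.0023
χ² = 0.0210 + 0.0047 + 0.0023 = 0.028

0.028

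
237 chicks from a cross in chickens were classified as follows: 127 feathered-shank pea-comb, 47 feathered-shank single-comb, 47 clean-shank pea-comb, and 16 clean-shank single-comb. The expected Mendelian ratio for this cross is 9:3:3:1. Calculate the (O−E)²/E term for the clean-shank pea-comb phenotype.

0.148

Total ratio parts = 16. Expected numbers out of 237:
  feathered-shank pea-comb: 237 × 9/16 = 133.3125
  feathered-shank single-comb: 237 × 3/16 = 44.4375
  clean-shank pea-comb: 237 × 3/16 = 44.4375
  clean-shank single-comb: 237 × 1/16 = 14.8125
Contribution of clean-shank pea-comb: (47 − 44.4375)² / 44.4375 = 0.1478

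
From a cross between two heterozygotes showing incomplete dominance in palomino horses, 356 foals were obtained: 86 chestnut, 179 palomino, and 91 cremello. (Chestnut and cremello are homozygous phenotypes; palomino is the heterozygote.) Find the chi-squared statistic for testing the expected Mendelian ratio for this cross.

0.152

With incomplete dominance, a heterozygote × heterozygote cross gives a 1:2:1 phenotypic ratio.
Under the 1:2:1 hypothesis (Σ ratio = 4, N = 356):
  chestnut: 356 × 1/4 = 89
  palomino: 356 × 2/4 = 178
  cremello: 356 × 1/4 = 89
χ² = Σ (O − E)² / E
  chestnut: (86 − 89)² / 89 = 0.1011
  palomino: (179 − 178)² / 178 = 0.0056
  cremello: (91 − 89)² / 89 = 0.0449
χ² = 0.1011 + 0.0056 + 0.0449 = 0.1516 ≈ 0.152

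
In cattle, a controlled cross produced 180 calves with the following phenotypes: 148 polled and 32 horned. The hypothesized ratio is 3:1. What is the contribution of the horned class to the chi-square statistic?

3.756

The 3:1 ratio has 4 parts, so with N = 180 the expected counts are:
  polled: 180 × 3/4 = 135
  horned: 180 × 1/4 = 45
Contribution of horned: (32 − 45)² / 45 = 3.7556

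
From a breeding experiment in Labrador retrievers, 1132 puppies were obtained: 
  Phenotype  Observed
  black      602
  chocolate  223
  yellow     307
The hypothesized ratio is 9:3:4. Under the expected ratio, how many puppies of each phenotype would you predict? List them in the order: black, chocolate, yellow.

636.75, 212.25, 283

Total ratio parts = 16. Expected numbers out of 1132:
  black: 1132 × 9/16 = 636.75
  chocolate: 1132 × 3/16 = 212.25
  yellow: 1132 × 4/16 = 283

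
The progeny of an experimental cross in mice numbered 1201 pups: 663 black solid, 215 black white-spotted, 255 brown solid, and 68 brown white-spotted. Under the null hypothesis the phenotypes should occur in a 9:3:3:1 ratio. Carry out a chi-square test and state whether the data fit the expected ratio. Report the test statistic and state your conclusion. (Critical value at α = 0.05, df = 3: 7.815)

Expected counts for N = 1201 under a 9:3:3:1 ratio (total parts = 16):
  black solid: 1201 × 9/16 = 675.5625
  black white-spotted: 1201 × 3/16 = 225.1875
  brown solid: 1201 × 3/16 = 225.1875
  brown white-spotted: 1201 × 1/16 = 75.0625
χ² = Σ (O − E)² / E
  black solid: (663 − 675.5625)² / 675.5625 = 0.2336
  black white-spotted: (215 − 225.1875)² / 225.1875 = 0.4609
  brown solid: (255 − 225.1875)² / 225.1875 = 3.9469
  brown white-spotted: (68 − 75.0625)² / 75.0625 = 0.6645
χ² = 0.2336 + 0.4609 + 3.9469 + 0.6645 = 5.3059 ≈ 5.306
Degrees of freedom = 4 − 1 = 3; critical value at α = 0.05 is 7.815.
Since 5.306 < 7.815, we fail to reject the null hypothesis — the data are consistent with the 9:3:3:1 ratio.

5.306; consistent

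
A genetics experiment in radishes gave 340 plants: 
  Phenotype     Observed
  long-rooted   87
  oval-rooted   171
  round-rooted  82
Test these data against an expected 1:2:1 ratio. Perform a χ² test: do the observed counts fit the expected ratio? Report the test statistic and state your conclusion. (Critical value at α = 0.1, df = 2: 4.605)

0.159; consistent

The 1:2:1 ratio has 4 parts, so with N = 340 the expected counts are:
  long-rooted: 340 × 1/4 = 85
  oval-rooted: 340 × 2/4 = 170
  round-rooted: 340 × 1/4 = 85
χ² = Σ (O − E)² / E
  long-rooted: (87 − 85)² / 85 = 0.0471
  oval-rooted: (171 − 170)² / 170 = 0.0059
  round-rooted: (82 − 85)² / 85 = 0.1059
χ² = 0.0471 + 0.0059 + 0.1059 = 0.1589 ≈ 0.159
Degrees of freedom = 3 − 1 = 2; critical value at α = 0.1 is 4.605.
Since 0.159 < 4.605, we fail to reject the null hypothesis — the data are consistent with the 1:2:1 ratio.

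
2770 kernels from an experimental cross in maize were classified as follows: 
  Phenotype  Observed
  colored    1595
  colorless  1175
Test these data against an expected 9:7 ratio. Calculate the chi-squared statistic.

1.995

Expected counts for N = 2770 under a 9:7 ratio (total parts = 16):
  colored: 2770 × 9/16 = 1558.125
  colorless: 2770 × 7/16 = 1211.875
χ² = Σ (O − E)² / E
  colored: (1595 − 1558.125)² / 1558.125 = 0.8727
  colorless: (1175 − 1211.875)² / 1211.875 = 1.1220
χ² = 0.8727 + 1.1220 = 1.9947 ≈ 1.995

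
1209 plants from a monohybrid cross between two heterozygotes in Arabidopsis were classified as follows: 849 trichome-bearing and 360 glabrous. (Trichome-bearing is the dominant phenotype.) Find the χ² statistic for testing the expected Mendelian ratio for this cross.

For a monohybrid cross between heterozygotes with complete dominance, the expected phenotypic ratio is 3:1.
Expected counts for N = 1209 under a 3:1 ratio (total parts = 4):
  trichome-bearing: 1209 × 3/4 = 906.75
  glabrous: 1209 × 1/4 = 302.25
χ² = Σ (O − E)² / E
  trichome-bearing: (849 − 906.75)² / 906.75 = 3.6780
  glabrous: (360 − 302.25)² / 302.25 = 11.0341
χ² = 3.6780 + 11.0341 = 14.7121 ≈ 14.712

14.712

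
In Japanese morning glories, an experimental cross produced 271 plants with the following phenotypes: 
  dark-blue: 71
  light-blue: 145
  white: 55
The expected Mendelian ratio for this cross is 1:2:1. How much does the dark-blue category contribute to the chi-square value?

0.156

Expected counts for N = 271 under a 1:2:1 ratio (total parts = 4):
  dark-blue: 271 × 1/4 = 67.75
  light-blue: 271 × 2/4 = 135.5
  white: 271 × 1/4 = 67.75
Contribution of dark-blue: (71 − 67.75)² / 67.75 = 0.1559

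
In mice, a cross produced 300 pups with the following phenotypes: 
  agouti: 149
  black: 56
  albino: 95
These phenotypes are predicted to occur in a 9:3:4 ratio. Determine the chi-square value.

The 9:3:4 ratio has 16 parts, so with N = 300 the expected counts are:
  agouti: 300 × 9/16 = 168.75
  black: 300 × 3/16 = 56.25
  albino: 300 × 4/16 = 75
χ² = Σ (O − E)² / E
  agouti: (149 − 168.75)² / 168.75 = 2.3115
  black: (56 − 56.25)² / 56.25 = 0.0011
  albino: (95 − 75)² / 75 = 5.3333
χ² = 2.3115 + 0.0011 + 5.3333 = 7.6459 ≈ 7.646

7.646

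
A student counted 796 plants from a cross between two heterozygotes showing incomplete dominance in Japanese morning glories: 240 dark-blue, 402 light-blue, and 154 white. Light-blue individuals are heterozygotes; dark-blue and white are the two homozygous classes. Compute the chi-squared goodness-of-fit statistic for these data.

18.663

With incomplete dominance, a heterozygote × heterozygote cross gives a 1:2:1 phenotypic ratio.
Under the 1:2:1 hypothesis (Σ ratio = 4, N = 796):
  dark-blue: 796 × 1/4 = 199
  light-blue: 796 × 2/4 = 398
  white: 796 × 1/4 = 199
χ² = Σ (O − E)² / E
  dark-blue: (240 − 199)² / 199 = 8.4472
  light-blue: (402 − 398)² / 398 = 0.0402
  white: (154 − 199)² / 199 = 10.1759
χ² = 8.4472 + 0.0402 + 10.1759 = 18.6633 ≈ 18.663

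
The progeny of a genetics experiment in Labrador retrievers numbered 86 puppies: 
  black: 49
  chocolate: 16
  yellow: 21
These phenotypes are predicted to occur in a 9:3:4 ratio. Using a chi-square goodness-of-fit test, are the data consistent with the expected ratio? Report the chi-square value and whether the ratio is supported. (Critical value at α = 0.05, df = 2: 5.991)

0.021; consistent

Total ratio parts = 16. Expected numbers out of 86:
  black: 86 × 9/16 = 48.375
  chocolate: 86 × 3/16 = 16.125
  yellow: 86 × 4/16 = 21.5
χ² = Σ (O − E)² / E
  black: (49 − 48.375)² / 48.375 = 0.0081
  chocolate: (16 − 16.125)² / 16.125 = 0.0010
  yellow: (21 − 21.5)² / 21.5 = 0.0116
χ² = 0.0081 + 0.0010 + 0.0116 = 0.0207 ≈ 0.021
Degrees of freedom = 3 − 1 = 2; critical value at α = 0.05 is 5.991.
Since 0.021 < 5.991, we fail to reject the null hypothesis — the data are consistent with the 9:3:4 ratio.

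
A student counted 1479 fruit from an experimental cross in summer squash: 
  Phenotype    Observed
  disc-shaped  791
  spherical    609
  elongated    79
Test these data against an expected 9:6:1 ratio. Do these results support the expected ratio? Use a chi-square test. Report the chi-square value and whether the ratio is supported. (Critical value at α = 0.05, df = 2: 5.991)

Under the 9:6:1 hypothesis (Σ ratio = 16, N = 1479):
  disc-shaped: 1479 × 9/16 = 831.9375
  spherical: 1479 × 6/16 = 554.625
  elongated: 1479 × 1/16 = 92.4375
χ² = Σ (O − E)² / E
  disc-shaped: (791 − 831.9375)² / 831.9375 = 2.0144
  spherical: (609 − 554.625)² / 554.625 = 5.3309
  elongated: (79 − 92.4375)² / 92.4375 = 1.9534
χ² = 2.0144 + 5.3309 + 1.9534 = 9.2987 ≈ 9.299
Degrees of freedom = 3 − 1 = 2; critical value at α = 0.05 is 5.991.
Since 9.299 > 5.991, we reject the null hypothesis — the data do not fit the 9:6:1 ratio.

9.299; not consistent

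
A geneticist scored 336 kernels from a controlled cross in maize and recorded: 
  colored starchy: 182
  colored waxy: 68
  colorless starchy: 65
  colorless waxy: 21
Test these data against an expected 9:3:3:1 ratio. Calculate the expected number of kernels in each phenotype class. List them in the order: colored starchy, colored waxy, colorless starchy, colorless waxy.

Total ratio parts = 16. Expected numbers out of 336:
  colored starchy: 336 × 9/16 = 189
  colored waxy: 336 × 3/16 = 63
  colorless starchy: 336 × 3/16 = 63
  colorless waxy: 336 × 1/16 = 21

189, 63, 63, 21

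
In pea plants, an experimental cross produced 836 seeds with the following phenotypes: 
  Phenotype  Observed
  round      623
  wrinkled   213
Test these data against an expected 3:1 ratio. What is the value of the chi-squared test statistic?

0.102

The 3:1 ratio has 4 parts, so with N = 836 the expected counts are:
  round: 836 × 3/4 = 627
  wrinkled: 836 × 1/4 = 209
χ² = Σ (O − E)² / E
  round: (623 − 627)² / 627 = 0.0255
  wrinkled: (213 − 209)² / 209 = 0.0766
χ² = 0.0255 + 0.0766 = 0.1021 ≈ 0.102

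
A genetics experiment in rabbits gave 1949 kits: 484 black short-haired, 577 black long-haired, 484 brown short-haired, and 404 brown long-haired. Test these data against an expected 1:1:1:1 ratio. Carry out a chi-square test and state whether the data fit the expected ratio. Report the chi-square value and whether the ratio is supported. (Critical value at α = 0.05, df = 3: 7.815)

Total ratio parts = 4. Expected numbers out of 1949:
  black short-haired: 1949 × 1/4 = 487.25
  black long-haired: 1949 × 1/4 = 487.25
  brown short-haired: 1949 × 1/4 = 487.25
  brown long-haired: 1949 × 1/4 = 487.25
χ² = Σ (O − E)² / E
  black short-haired: (484 − 487.25)² / 487.25 = 0.0217
  black long-haired: (577 − 487.25)² / 487.25 = 16.5317
  brown short-haired: (484 − 487.25)² / 487.25 = 0.0217
  brown long-haired: (404 − 487.25)² / 487.25 = 14.2238
χ² = 0.0217 + 16.5317 + 0.0217 + 14.2238 = 30.7989 ≈ 30.799
Degrees of freedom = 4 − 1 = 3; critical value at α = 0.05 is 7.815.
Since 30.799 > 7.815, we reject the null hypothesis — the data do not fit the 1:1:1:1 ratio.

30.799; not consistent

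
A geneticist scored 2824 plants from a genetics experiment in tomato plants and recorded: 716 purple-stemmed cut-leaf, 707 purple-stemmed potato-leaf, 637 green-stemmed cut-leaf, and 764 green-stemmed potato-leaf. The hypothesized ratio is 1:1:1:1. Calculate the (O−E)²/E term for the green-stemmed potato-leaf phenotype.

4.765

Under the 1:1:1:1 hypothesis (Σ ratio = 4, N = 2824):
  purple-stemmed cut-leaf: 2824 × 1/4 = 706
  purple-stemmed potato-leaf: 2824 × 1/4 = 706
  green-stemmed cut-leaf: 2824 × 1/4 = 706
  green-stemmed potato-leaf: 2824 × 1/4 = 706
Contribution of green-stemmed potato-leaf: (764 − 706)² / 706 = 4.7649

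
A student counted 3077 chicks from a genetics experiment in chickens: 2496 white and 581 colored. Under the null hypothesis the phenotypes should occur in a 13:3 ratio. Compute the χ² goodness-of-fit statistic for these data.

0.035

The 13:3 ratio has 16 parts, so with N = 3077 the expected counts are:
  white: 3077 × 13/16 = 2500.0625
  colored: 3077 × 3/16 = 576.9375
χ² = Σ (O − E)² / E
  white: (2496 − 2500.0625)² / 2500.0625 = 0.0066
  colored: (581 − 576.9375)² / 576.9375 = 0.0286
χ² = 0.0066 + 0.0286 = 0.0352 ≈ 0.035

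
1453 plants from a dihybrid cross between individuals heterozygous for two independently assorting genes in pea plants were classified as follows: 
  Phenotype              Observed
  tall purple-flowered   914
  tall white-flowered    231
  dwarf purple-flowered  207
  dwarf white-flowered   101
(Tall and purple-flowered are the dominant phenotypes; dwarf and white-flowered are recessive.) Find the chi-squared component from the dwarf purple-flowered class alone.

A dihybrid F₂ with independent assortment and complete dominance at both loci gives a 9:3:3:1 phenotypic ratio.
Under the 9:3:3:1 hypothesis (Σ ratio = 16, N = 1453):
  tall purple-flowered: 1453 × 9/16 = 817.3125
  tall white-flowered: 1453 × 3/16 = 272.4375
  dwarf purple-flowered: 1453 × 3/16 = 272.4375
  dwarf white-flowered: 1453 × 1/16 = 90.8125
Contribution of dwarf purple-flowered: (207 − 272.4375)² / 272.4375 = 15.7176

15.718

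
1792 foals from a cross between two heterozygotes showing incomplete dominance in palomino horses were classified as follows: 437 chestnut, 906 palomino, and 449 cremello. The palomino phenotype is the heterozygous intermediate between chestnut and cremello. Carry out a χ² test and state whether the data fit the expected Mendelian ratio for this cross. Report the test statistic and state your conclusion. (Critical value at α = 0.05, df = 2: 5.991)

With incomplete dominance, a heterozygote × heterozygote cross gives a 1:2:1 phenotypic ratio.
The 1:2:1 ratio has 4 parts, so with N = 1792 the expected counts are:
  chestnut: 1792 × 1/4 = 448
  palomino: 1792 × 2/4 = 896
  cremello: 1792 × 1/4 = 448
χ² = Σ (O − E)² / E
  chestnut: (437 − 448)² / 448 = 0.2701
  palomino: (906 − 896)² / 896 = 0.1116
  cremello: (449 − 448)² / 448 = 0.0022
χ² = 0.2701 + 0.1116 + 0.0022 = 0.3839 ≈ 0.384
Degrees of freedom = 3 − 1 = 2; critical value at α = 0.05 is 5.991.
Since 0.384 < 5.991, we fail to reject the null hypothesis — the data are consistent with the 1:2:1 ratio.

0.384; consistent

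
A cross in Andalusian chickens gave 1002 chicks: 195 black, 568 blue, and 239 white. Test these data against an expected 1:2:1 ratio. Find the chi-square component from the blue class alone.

8.960

Total ratio parts = 4. Expected numbers out of 1002:
  black: 1002 × 1/4 = 250.5
  blue: 1002 × 2/4 = 501
  white: 1002 × 1/4 = 250.5
Contribution of blue: (568 − 501)² / 501 = 8.9601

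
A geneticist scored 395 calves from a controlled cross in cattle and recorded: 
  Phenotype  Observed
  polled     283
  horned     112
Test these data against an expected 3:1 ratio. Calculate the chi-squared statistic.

Total ratio parts = 4. Expected numbers out of 395:
  polled: 395 × 3/4 = 296.25
  horned: 395 × 1/4 = 98.75
χ² = Σ (O − E)² / E
  polled: (283 − 296.25)² / 296.25 = 0.5926
  horned: (112 − 98.75)² / 98.75 = 1.7778
χ² = 0.5926 + 1.7778 = 2.3704 ≈ 2.370

2.370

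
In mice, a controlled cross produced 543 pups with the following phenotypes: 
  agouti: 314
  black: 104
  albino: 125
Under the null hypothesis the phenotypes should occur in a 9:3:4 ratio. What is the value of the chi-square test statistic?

The 9:3:4 ratio has 16 parts, so with N = 543 the expected counts are:
  agouti: 543 × 9/16 = 305.4375
  black: 543 × 3/16 = 101.8125
  albino: 543 × 4/16 = 135.75
χ² = Σ (O − E)² / E
  agouti: (314 − 305.4375)² / 305.4375 = 0.2400
  black: (104 − 101.8125)² / 101.8125 = 0.0470
  albino: (125 − 135.75)² / 135.75 = 0.8513
χ² = 0.2400 + 0.0470 + 0.8513 = 1.1383 ≈ 1.138

1.138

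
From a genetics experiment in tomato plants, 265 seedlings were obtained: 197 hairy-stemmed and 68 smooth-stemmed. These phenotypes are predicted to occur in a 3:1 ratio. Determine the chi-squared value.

The 3:1 ratio has 4 parts, so with N = 265 the expected counts are:
  hairy-stemmed: 265 × 3/4 = 198.75
  smooth-stemmed: 265 × 1/4 = 66.25
χ² = Σ (O − E)² / E
  hairy-stemmed: (197 − 198.75)² / 198.75 = 0.0154
  smooth-stemmed: (68 − 66.25)² / 66.25 = 0.0462
χ² = 0.0154 + 0.0462 = 0.0616 ≈ 0.062

0.062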